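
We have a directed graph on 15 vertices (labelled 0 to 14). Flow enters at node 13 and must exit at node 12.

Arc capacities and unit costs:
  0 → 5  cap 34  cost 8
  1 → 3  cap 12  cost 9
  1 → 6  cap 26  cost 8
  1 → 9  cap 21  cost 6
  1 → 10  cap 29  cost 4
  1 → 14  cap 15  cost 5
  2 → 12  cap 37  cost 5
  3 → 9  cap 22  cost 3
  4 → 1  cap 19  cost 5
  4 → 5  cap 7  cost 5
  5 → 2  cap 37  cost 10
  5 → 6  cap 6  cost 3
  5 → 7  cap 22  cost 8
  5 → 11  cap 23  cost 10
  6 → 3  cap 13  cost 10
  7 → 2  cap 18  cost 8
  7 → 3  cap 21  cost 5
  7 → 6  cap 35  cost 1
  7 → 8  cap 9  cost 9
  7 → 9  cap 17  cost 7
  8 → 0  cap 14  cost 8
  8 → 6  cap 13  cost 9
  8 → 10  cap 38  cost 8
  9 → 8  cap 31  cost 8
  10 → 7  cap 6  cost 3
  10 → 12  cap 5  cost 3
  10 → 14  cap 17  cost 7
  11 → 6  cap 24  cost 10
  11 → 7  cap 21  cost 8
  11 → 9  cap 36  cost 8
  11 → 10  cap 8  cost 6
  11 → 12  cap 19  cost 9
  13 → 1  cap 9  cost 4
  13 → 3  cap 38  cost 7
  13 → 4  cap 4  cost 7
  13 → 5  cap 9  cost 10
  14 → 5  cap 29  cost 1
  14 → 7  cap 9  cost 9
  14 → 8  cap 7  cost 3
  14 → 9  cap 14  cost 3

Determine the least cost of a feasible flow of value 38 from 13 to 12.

shortest-cost path #1: 13→1→10→12 push 5 @ unit cost 11 (adds 55)
shortest-cost path #2: 13→1→10→7→2→12 push 4 @ unit cost 24 (adds 96)
shortest-cost path #3: 13→5→2→12 push 9 @ unit cost 25 (adds 225)
shortest-cost path #4: 13→4→5→2→12 push 4 @ unit cost 27 (adds 108)
shortest-cost path #5: 13→3→9→8→10→7→2→12 push 2 @ unit cost 42 (adds 84)
shortest-cost path #6: 13→3→9→8→10→1→14→5→2→12 push 9 @ unit cost 43 (adds 387)
shortest-cost path #7: 13→3→9→8→10→14→5→2→12 push 5 @ unit cost 49 (adds 245)
total cost = 1200

Minimum cost for 38 units: 1200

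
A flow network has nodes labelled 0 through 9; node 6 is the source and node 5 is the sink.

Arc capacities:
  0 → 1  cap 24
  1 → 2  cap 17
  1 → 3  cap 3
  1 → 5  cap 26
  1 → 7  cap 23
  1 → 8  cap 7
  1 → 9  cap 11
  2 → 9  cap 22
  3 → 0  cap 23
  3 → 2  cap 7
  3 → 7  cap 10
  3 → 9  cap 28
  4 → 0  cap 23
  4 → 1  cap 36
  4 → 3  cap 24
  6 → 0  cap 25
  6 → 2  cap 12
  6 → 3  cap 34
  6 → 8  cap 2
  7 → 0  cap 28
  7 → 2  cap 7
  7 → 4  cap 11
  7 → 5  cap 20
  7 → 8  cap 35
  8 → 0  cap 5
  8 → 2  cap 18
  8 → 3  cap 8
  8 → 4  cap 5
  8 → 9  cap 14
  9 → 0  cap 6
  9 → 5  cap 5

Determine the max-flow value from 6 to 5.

Maximum flow value: 41

augment #1: 6→0→1→5 bottleneck 24, total now 24
augment #2: 6→2→9→5 bottleneck 5, total now 29
augment #3: 6→3→7→5 bottleneck 10, total now 39
augment #4: 6→8→4→1→5 bottleneck 2, total now 41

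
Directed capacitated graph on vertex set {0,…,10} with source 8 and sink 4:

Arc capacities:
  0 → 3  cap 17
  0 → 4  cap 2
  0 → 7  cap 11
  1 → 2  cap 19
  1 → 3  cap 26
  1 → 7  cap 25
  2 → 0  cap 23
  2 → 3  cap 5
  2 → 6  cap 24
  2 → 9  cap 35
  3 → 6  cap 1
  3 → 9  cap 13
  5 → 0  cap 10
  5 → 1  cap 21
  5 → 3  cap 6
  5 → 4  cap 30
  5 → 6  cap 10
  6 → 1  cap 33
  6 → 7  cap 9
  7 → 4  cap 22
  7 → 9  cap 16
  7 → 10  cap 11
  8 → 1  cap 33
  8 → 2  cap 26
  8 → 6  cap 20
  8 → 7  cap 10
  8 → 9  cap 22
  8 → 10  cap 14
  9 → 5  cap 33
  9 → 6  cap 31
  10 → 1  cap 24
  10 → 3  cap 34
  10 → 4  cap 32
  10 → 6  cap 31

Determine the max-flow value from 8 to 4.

Maximum flow value: 79

augment #1: 8→7→4 bottleneck 10, total now 10
augment #2: 8→10→4 bottleneck 14, total now 24
augment #3: 8→1→7→4 bottleneck 12, total now 36
augment #4: 8→2→0→4 bottleneck 2, total now 38
augment #5: 8→9→5→4 bottleneck 22, total now 60
augment #6: 8→1→7→10→4 bottleneck 11, total now 71
augment #7: 8→2→9→5→4 bottleneck 8, total now 79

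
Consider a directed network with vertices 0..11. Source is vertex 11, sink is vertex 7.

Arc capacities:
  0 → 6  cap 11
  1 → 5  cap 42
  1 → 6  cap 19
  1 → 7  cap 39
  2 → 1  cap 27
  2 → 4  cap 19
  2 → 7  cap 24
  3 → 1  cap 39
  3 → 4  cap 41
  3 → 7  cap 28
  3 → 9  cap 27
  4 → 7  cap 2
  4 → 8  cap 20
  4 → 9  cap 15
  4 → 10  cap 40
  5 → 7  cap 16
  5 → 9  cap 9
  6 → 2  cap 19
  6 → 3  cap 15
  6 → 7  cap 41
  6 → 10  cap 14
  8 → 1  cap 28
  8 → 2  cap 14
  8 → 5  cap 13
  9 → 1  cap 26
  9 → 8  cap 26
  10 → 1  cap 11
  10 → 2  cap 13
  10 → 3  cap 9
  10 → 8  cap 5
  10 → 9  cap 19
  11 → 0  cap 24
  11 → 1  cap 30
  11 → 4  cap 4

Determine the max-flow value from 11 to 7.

augment #1: 11→1→7 bottleneck 30, total now 30
augment #2: 11→4→7 bottleneck 2, total now 32
augment #3: 11→0→6→7 bottleneck 11, total now 43
augment #4: 11→4→8→1→7 bottleneck 2, total now 45

Maximum flow value: 45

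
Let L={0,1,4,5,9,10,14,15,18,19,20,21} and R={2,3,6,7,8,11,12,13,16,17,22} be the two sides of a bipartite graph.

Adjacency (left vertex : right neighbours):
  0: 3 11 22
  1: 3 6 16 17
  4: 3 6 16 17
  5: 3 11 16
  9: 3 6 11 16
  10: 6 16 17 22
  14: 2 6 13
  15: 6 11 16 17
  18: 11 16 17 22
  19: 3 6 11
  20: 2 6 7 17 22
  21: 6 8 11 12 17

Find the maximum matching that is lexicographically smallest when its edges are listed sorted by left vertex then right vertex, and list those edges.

Lex-smallest maximum matching: {(0,3), (1,6), (4,16), (5,11), (10,17), (14,2), (18,22), (20,7), (21,8)}

|M| = 9 (so the lex-smallest maximum matching has 9 edges)
process left vertices in ascending order; for each, take the smallest-labelled available neighbour that still permits 9 edges overall, or leave it unmatched if none does
lex-smallest matching: {0-3, 1-6, 4-16, 5-11, 10-17, 14-2, 18-22, 20-7, 21-8}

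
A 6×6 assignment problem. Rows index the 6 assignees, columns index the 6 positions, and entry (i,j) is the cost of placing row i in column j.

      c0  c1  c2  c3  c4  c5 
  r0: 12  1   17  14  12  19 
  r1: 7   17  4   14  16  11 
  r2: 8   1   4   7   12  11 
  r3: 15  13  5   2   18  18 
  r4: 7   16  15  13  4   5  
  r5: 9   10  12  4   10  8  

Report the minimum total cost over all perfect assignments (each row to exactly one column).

optimal assignment: row0→col1 (cost 1), row1→col0 (cost 7), row2→col2 (cost 4), row3→col3 (cost 2), row4→col4 (cost 4), row5→col5 (cost 8)
total = 1 + 7 + 4 + 2 + 4 + 8 = 26

Minimum assignment cost: 26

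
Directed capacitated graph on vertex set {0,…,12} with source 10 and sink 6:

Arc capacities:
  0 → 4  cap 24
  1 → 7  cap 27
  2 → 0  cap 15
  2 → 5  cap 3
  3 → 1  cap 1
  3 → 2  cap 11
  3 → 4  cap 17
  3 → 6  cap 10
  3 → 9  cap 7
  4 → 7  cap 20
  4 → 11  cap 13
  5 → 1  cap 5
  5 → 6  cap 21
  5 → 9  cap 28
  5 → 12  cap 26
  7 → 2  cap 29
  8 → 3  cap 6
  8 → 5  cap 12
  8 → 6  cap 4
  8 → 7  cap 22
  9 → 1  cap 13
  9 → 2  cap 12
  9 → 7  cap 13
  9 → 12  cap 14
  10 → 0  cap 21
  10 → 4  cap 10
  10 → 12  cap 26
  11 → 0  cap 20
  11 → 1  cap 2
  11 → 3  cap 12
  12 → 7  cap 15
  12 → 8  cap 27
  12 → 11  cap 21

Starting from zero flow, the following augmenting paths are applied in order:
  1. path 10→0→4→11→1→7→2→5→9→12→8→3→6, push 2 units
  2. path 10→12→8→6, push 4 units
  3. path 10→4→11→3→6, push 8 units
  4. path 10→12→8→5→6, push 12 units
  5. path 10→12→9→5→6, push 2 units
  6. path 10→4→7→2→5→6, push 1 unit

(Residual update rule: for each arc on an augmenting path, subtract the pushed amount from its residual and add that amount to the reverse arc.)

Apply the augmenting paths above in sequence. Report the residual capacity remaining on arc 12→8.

Residual capacity of (12,8): 9

after path 1 (10→0→4→11→1→7→2→5→9→12→8→3→6, push 2): res(12,8)=25
after path 2 (10→12→8→6, push 4): res(12,8)=21
after path 3 (10→4→11→3→6, push 8): res(12,8)=21
after path 4 (10→12→8→5→6, push 12): res(12,8)=9
after path 5 (10→12→9→5→6, push 2): res(12,8)=9
after path 6 (10→4→7→2→5→6, push 1): res(12,8)=9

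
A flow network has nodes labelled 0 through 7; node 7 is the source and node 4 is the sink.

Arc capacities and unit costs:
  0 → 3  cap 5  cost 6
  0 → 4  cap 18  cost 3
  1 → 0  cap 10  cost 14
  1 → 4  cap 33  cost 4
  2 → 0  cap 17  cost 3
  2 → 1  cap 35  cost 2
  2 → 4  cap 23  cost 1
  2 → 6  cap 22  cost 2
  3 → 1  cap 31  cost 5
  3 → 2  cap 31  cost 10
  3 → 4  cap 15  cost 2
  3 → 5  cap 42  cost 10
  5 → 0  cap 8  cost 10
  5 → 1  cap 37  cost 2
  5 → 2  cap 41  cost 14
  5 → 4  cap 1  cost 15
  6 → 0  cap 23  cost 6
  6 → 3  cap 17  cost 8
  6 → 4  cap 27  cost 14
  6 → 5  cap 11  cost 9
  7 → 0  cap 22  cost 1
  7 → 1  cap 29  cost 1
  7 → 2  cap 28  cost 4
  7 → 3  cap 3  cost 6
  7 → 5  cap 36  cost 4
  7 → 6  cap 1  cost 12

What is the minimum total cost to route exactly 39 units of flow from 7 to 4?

Minimum cost for 39 units: 177

shortest-cost path #1: 7→0→4 push 18 @ unit cost 4 (adds 72)
shortest-cost path #2: 7→1→4 push 21 @ unit cost 5 (adds 105)
total cost = 177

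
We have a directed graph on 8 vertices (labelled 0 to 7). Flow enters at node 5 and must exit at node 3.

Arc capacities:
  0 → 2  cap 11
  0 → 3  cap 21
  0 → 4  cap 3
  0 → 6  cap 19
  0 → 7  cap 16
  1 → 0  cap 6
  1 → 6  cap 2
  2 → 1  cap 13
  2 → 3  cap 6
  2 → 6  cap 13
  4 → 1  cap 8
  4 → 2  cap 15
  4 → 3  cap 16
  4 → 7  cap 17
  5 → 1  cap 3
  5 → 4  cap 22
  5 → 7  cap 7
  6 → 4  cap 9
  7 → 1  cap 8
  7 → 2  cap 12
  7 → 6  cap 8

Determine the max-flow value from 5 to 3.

augment #1: 5→4→3 bottleneck 16, total now 16
augment #2: 5→1→0→3 bottleneck 3, total now 19
augment #3: 5→4→2→3 bottleneck 6, total now 25
augment #4: 5→7→1→0→3 bottleneck 3, total now 28

Maximum flow value: 28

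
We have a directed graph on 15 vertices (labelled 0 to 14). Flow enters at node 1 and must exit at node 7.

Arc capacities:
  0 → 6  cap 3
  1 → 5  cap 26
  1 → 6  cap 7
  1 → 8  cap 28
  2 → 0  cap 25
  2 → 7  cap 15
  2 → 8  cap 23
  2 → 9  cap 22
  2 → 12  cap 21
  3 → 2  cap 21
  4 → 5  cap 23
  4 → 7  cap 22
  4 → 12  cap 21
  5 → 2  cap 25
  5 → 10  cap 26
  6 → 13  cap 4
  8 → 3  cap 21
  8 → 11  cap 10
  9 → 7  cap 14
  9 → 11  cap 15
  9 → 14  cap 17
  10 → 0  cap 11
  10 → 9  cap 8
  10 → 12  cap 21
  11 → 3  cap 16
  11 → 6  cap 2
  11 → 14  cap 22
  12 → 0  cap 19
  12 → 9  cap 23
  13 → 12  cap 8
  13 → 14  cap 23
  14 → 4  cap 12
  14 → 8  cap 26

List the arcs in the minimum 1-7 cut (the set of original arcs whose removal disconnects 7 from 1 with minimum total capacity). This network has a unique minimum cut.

Min-cut arcs: {(2,7), (9,7), (14,4)} (total capacity 41)

augment #1: 1→5→2→7 push 15
augment #2: 1→5→2→9→7 push 10
augment #3: 1→5→10→9→7 push 1
augment #4: 1→6→13→12→9→7 push 3
augment #5: 1→6→13→14→4→7 push 1
augment #6: 1→8→11→14→4→7 push 10
augment #7: 1→8→3→2→9→14→4→7 push 1
max flow = 41; residual-reachable set from 1 gives S-side
cut edges (S→T): {(2,7), (9,7), (14,4)} total cap 41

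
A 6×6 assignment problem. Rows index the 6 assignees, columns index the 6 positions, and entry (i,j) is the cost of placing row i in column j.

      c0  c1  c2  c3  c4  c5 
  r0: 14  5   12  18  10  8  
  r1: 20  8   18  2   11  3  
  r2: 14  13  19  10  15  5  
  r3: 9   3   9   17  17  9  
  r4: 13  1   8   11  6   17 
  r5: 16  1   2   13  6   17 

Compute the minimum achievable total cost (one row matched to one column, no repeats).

one of 2 optimal assignments: row0→col1 (cost 5), row1→col3 (cost 2), row2→col5 (cost 5), row3→col0 (cost 9), row4→col4 (cost 6), row5→col2 (cost 2)
total = 5 + 2 + 5 + 9 + 6 + 2 = 29

Minimum assignment cost: 29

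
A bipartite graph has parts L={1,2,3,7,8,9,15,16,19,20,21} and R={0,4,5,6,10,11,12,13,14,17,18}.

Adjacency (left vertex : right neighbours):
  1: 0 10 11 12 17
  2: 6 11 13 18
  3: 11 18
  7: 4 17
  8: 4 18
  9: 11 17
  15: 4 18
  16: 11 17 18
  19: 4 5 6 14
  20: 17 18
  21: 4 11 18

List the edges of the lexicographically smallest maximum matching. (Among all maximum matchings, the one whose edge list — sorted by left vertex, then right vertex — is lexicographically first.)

Lex-smallest maximum matching: {(1,0), (2,6), (3,11), (7,4), (8,18), (9,17), (19,5)}

|M| = 7 (so the lex-smallest maximum matching has 7 edges)
process left vertices in ascending order; for each, take the smallest-labelled available neighbour that still permits 7 edges overall, or leave it unmatched if none does
lex-smallest matching: {1-0, 2-6, 3-11, 7-4, 8-18, 9-17, 19-5}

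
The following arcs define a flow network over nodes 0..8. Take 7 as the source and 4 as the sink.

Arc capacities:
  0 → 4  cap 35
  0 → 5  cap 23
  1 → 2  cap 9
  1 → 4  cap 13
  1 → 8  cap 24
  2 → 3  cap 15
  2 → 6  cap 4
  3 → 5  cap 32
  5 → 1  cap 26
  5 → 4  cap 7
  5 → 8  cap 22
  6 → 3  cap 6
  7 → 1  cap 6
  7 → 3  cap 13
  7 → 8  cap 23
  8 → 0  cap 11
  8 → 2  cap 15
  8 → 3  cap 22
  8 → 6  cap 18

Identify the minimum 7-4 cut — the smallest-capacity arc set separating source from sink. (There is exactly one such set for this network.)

augment #1: 7→1→4 push 6
augment #2: 7→3→5→4 push 7
augment #3: 7→8→0→4 push 11
augment #4: 7→3→5→1→4 push 6
augment #5: 7→8→3→5→1→4 push 1
max flow = 31; residual-reachable set from 7 gives S-side
cut edges (S→T): {(1,4), (5,4), (8,0)} total cap 31

Min-cut arcs: {(1,4), (5,4), (8,0)} (total capacity 31)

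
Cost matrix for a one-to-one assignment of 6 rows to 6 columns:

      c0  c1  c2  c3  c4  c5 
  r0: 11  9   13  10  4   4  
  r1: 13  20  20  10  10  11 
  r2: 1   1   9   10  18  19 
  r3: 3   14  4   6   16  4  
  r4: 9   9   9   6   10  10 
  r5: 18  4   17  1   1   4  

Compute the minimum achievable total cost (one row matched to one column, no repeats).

Minimum assignment cost: 28

one of 2 optimal assignments: row0→col5 (cost 4), row1→col3 (cost 10), row2→col1 (cost 1), row3→col0 (cost 3), row4→col2 (cost 9), row5→col4 (cost 1)
total = 4 + 10 + 1 + 3 + 9 + 1 = 28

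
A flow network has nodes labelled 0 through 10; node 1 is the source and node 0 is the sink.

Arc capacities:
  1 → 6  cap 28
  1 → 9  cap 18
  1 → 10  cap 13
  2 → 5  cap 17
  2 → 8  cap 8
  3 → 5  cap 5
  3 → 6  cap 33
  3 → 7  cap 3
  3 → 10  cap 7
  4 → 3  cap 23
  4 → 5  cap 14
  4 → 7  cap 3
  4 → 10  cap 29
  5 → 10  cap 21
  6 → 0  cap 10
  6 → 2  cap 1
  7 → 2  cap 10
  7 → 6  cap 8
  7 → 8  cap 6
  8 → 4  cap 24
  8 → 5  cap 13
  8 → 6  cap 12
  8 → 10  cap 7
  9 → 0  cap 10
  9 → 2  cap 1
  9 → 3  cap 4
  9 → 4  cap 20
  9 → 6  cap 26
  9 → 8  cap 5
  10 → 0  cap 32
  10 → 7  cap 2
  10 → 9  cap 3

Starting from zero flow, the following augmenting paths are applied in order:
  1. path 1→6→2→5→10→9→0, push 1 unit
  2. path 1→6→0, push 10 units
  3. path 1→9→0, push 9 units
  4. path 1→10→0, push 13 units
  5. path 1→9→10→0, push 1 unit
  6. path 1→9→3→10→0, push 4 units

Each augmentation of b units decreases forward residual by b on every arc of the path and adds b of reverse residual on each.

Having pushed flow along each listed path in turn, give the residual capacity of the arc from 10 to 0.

after path 1 (1→6→2→5→10→9→0, push 1): res(10,0)=32
after path 2 (1→6→0, push 10): res(10,0)=32
after path 3 (1→9→0, push 9): res(10,0)=32
after path 4 (1→10→0, push 13): res(10,0)=19
after path 5 (1→9→10→0, push 1): res(10,0)=18
after path 6 (1→9→3→10→0, push 4): res(10,0)=14

Residual capacity of (10,0): 14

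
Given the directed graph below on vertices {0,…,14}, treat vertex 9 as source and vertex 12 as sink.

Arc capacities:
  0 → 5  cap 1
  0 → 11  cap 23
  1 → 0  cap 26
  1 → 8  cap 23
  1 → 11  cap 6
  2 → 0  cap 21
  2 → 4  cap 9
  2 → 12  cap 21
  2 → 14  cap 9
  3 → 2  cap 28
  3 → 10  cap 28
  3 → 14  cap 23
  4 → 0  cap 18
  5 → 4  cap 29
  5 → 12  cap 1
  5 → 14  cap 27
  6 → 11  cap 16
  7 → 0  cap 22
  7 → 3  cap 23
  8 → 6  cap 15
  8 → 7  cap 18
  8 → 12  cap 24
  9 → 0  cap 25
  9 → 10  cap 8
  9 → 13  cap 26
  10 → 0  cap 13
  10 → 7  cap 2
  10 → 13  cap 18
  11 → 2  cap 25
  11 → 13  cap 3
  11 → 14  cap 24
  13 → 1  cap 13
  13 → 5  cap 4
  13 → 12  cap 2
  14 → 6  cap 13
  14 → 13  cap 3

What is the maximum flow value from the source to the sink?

Maximum flow value: 37

augment #1: 9→13→12 bottleneck 2, total now 2
augment #2: 9→0→5→12 bottleneck 1, total now 3
augment #3: 9→0→11→2→12 bottleneck 21, total now 24
augment #4: 9→13→1→8→12 bottleneck 13, total now 37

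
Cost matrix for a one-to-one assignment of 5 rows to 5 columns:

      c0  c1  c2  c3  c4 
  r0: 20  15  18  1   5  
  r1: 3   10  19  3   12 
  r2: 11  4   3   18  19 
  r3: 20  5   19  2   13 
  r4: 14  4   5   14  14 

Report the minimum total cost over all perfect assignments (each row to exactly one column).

optimal assignment: row0→col4 (cost 5), row1→col0 (cost 3), row2→col2 (cost 3), row3→col3 (cost 2), row4→col1 (cost 4)
total = 5 + 3 + 3 + 2 + 4 = 17

Minimum assignment cost: 17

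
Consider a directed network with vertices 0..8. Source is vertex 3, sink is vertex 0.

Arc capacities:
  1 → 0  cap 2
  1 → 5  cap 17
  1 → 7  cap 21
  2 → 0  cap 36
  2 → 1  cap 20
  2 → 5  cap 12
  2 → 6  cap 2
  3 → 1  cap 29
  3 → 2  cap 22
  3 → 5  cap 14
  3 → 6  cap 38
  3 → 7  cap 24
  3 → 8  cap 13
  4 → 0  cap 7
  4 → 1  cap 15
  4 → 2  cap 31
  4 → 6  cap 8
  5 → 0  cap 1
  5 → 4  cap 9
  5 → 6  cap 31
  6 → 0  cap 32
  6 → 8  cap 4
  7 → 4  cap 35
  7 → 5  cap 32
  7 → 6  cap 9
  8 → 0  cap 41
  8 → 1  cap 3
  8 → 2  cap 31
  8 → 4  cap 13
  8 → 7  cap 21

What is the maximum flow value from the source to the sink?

augment #1: 3→1→0 bottleneck 2, total now 2
augment #2: 3→2→0 bottleneck 22, total now 24
augment #3: 3→5→0 bottleneck 1, total now 25
augment #4: 3→6→0 bottleneck 32, total now 57
augment #5: 3→8→0 bottleneck 13, total now 70
augment #6: 3→5→4→0 bottleneck 7, total now 77
augment #7: 3→6→8→0 bottleneck 4, total now 81
augment #8: 3→5→4→2→0 bottleneck 2, total now 83
augment #9: 3→7→4→2→0 bottleneck 12, total now 95

Maximum flow value: 95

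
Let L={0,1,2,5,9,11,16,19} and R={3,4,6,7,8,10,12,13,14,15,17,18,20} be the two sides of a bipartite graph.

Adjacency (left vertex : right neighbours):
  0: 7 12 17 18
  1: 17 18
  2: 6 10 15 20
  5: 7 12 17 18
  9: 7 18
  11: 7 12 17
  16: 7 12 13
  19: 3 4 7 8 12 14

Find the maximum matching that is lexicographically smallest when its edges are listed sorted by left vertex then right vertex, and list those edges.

Lex-smallest maximum matching: {(0,7), (1,17), (2,6), (5,12), (9,18), (16,13), (19,3)}

|M| = 7 (so the lex-smallest maximum matching has 7 edges)
process left vertices in ascending order; for each, take the smallest-labelled available neighbour that still permits 7 edges overall, or leave it unmatched if none does
lex-smallest matching: {0-7, 1-17, 2-6, 5-12, 9-18, 16-13, 19-3}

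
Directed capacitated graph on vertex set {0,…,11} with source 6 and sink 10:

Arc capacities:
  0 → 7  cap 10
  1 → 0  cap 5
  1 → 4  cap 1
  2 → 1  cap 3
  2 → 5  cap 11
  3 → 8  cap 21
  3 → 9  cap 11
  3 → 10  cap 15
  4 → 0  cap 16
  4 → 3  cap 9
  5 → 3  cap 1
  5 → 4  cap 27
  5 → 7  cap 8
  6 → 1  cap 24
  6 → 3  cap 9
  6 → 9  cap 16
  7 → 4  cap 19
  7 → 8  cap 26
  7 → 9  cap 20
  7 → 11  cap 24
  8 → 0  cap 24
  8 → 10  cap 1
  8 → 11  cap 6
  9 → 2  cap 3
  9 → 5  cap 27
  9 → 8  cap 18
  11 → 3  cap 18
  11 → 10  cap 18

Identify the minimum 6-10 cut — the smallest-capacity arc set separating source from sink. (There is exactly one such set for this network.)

Min-cut arcs: {(1,0), (1,4), (6,3), (6,9)} (total capacity 31)

augment #1: 6→3→10 push 9
augment #2: 6→9→8→10 push 1
augment #3: 6→1→4→3→10 push 1
augment #4: 6→9→5→3→10 push 1
augment #5: 6→9→8→11→10 push 6
augment #6: 6→1→0→7→11→10 push 5
augment #7: 6→9→5→4→3→10 push 4
augment #8: 6→9→5→7→11→10 push 4
max flow = 31; residual-reachable set from 6 gives S-side
cut edges (S→T): {(1,0), (1,4), (6,3), (6,9)} total cap 31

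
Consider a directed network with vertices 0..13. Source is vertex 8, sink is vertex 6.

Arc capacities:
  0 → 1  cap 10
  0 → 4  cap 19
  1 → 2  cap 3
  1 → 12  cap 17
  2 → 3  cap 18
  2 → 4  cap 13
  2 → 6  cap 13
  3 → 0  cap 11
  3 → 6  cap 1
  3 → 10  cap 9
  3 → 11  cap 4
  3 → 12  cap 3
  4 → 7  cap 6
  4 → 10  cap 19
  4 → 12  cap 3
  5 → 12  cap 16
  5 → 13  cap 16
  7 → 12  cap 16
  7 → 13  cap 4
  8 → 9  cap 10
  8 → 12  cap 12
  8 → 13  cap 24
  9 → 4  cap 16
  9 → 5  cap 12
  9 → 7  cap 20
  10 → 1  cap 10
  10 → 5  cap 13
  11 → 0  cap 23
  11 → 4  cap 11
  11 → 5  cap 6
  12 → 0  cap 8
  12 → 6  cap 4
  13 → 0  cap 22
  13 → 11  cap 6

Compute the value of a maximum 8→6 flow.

augment #1: 8→12→6 bottleneck 4, total now 4
augment #2: 8→12→0→1→2→6 bottleneck 3, total now 7

Maximum flow value: 7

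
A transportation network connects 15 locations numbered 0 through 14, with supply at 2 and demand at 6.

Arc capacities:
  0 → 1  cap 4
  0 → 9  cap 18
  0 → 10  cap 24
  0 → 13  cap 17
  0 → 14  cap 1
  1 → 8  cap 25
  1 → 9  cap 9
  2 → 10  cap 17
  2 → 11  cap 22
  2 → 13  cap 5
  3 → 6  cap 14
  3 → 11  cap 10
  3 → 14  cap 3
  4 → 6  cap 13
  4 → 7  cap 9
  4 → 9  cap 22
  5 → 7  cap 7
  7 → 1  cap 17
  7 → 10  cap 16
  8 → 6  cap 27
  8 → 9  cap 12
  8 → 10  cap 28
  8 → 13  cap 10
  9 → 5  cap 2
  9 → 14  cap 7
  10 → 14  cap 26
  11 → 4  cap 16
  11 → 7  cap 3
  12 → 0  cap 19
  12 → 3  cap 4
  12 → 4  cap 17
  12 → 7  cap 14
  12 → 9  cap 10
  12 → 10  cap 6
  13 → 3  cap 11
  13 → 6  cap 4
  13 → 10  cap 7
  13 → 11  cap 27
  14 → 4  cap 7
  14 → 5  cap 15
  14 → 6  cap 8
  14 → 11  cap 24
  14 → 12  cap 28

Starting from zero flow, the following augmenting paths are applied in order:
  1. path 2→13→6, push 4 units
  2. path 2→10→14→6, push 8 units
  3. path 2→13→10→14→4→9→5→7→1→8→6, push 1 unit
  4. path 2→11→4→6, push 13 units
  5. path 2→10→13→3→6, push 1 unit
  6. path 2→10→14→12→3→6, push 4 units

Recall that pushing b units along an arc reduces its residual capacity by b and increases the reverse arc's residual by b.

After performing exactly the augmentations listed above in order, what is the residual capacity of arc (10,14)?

after path 1 (2→13→6, push 4): res(10,14)=26
after path 2 (2→10→14→6, push 8): res(10,14)=18
after path 3 (2→13→10→14→4→9→5→7→1→8→6, push 1): res(10,14)=17
after path 4 (2→11→4→6, push 13): res(10,14)=17
after path 5 (2→10→13→3→6, push 1): res(10,14)=17
after path 6 (2→10→14→12→3→6, push 4): res(10,14)=13

Residual capacity of (10,14): 13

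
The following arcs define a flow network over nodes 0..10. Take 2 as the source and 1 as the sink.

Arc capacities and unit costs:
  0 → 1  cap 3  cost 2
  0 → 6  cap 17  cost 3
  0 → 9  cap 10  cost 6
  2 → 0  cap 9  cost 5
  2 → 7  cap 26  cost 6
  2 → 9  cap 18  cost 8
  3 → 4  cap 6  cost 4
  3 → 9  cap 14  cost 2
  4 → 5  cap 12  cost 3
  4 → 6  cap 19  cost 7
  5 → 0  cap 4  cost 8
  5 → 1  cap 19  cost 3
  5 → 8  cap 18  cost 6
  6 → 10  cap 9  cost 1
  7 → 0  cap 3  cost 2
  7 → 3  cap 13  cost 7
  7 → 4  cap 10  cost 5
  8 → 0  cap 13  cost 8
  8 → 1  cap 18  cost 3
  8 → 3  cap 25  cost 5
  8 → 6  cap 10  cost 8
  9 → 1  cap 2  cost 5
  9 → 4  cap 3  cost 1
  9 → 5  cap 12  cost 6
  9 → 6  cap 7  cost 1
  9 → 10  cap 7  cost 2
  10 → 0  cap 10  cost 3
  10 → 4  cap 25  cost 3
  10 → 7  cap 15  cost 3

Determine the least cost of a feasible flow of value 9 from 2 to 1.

Minimum cost for 9 units: 109

shortest-cost path #1: 2→0→1 push 3 @ unit cost 7 (adds 21)
shortest-cost path #2: 2→9→1 push 2 @ unit cost 13 (adds 26)
shortest-cost path #3: 2→9→4→5→1 push 3 @ unit cost 15 (adds 45)
shortest-cost path #4: 2→9→5→1 push 1 @ unit cost 17 (adds 17)
total cost = 109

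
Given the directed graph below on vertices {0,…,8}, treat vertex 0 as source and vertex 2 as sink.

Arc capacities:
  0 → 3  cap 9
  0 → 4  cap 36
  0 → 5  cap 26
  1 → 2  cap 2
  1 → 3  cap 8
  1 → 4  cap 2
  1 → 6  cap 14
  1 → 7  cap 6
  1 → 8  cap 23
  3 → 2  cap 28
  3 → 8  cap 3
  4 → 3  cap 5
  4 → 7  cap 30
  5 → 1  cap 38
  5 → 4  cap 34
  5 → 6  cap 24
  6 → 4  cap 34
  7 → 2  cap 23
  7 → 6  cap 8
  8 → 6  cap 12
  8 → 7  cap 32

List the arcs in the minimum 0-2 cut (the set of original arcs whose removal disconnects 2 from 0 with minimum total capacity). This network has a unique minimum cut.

augment #1: 0→3→2 push 9
augment #2: 0→4→3→2 push 5
augment #3: 0→4→7→2 push 23
augment #4: 0→5→1→2 push 2
augment #5: 0→5→1→3→2 push 8
max flow = 47; residual-reachable set from 0 gives S-side
cut edges (S→T): {(0,3), (1,2), (1,3), (4,3), (7,2)} total cap 47

Min-cut arcs: {(0,3), (1,2), (1,3), (4,3), (7,2)} (total capacity 47)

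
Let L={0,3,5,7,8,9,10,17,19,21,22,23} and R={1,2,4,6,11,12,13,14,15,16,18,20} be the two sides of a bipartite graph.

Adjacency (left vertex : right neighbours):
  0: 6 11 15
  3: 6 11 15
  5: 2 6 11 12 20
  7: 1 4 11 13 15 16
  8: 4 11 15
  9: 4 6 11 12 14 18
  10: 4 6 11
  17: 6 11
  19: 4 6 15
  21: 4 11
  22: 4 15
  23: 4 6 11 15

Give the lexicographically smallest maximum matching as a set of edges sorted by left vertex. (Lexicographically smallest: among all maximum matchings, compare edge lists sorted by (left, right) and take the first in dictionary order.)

|M| = 7 (so the lex-smallest maximum matching has 7 edges)
process left vertices in ascending order; for each, take the smallest-labelled available neighbour that still permits 7 edges overall, or leave it unmatched if none does
lex-smallest matching: {0-6, 3-11, 5-2, 7-1, 8-4, 9-12, 19-15}

Lex-smallest maximum matching: {(0,6), (3,11), (5,2), (7,1), (8,4), (9,12), (19,15)}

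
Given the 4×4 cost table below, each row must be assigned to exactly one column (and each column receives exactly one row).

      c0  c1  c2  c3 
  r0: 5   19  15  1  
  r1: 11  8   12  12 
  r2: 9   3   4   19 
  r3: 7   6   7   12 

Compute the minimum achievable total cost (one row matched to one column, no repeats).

optimal assignment: row0→col3 (cost 1), row1→col1 (cost 8), row2→col2 (cost 4), row3→col0 (cost 7)
total = 1 + 8 + 4 + 7 = 20

Minimum assignment cost: 20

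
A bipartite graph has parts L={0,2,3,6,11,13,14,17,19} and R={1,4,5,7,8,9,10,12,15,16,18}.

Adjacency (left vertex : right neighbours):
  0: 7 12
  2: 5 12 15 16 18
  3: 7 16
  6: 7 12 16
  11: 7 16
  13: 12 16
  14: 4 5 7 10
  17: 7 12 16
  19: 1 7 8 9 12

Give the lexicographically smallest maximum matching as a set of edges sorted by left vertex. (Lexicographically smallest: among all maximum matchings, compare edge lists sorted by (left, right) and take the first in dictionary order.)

Lex-smallest maximum matching: {(0,7), (2,5), (3,16), (6,12), (14,4), (19,1)}

|M| = 6 (so the lex-smallest maximum matching has 6 edges)
process left vertices in ascending order; for each, take the smallest-labelled available neighbour that still permits 6 edges overall, or leave it unmatched if none does
lex-smallest matching: {0-7, 2-5, 3-16, 6-12, 14-4, 19-1}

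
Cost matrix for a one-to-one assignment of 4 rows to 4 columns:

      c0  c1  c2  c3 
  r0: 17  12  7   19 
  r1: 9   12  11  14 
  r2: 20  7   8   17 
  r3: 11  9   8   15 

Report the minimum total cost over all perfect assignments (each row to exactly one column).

Minimum assignment cost: 38

optimal assignment: row0→col2 (cost 7), row1→col0 (cost 9), row2→col1 (cost 7), row3→col3 (cost 15)
total = 7 + 9 + 7 + 15 = 38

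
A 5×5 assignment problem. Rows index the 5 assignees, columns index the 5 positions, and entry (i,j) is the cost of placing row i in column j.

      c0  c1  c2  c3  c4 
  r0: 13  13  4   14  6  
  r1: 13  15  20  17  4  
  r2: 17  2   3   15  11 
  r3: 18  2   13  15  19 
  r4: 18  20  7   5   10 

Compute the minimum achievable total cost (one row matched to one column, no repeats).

Minimum assignment cost: 27

optimal assignment: row0→col0 (cost 13), row1→col4 (cost 4), row2→col2 (cost 3), row3→col1 (cost 2), row4→col3 (cost 5)
total = 13 + 4 + 3 + 2 + 5 = 27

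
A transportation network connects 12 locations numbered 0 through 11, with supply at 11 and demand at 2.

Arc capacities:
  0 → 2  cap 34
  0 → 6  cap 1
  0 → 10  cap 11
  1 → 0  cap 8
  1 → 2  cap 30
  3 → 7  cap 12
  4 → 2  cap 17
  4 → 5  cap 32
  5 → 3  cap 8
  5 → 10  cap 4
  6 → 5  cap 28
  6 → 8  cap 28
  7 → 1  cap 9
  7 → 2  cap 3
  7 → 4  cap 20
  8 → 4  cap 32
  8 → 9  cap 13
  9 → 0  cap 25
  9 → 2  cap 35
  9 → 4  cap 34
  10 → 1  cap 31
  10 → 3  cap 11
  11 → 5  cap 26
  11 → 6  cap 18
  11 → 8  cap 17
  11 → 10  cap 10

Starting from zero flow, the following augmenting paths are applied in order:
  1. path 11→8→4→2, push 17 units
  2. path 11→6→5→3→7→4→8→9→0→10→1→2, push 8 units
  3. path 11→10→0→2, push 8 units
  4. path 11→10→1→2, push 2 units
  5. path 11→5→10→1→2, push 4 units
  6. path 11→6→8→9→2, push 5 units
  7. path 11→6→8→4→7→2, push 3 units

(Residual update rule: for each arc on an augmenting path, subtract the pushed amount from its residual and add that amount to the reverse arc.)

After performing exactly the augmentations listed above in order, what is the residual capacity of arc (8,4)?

Residual capacity of (8,4): 20

after path 1 (11→8→4→2, push 17): res(8,4)=15
after path 2 (11→6→5→3→7→4→8→9→0→10→1→2, push 8): res(8,4)=23
after path 3 (11→10→0→2, push 8): res(8,4)=23
after path 4 (11→10→1→2, push 2): res(8,4)=23
after path 5 (11→5→10→1→2, push 4): res(8,4)=23
after path 6 (11→6→8→9→2, push 5): res(8,4)=23
after path 7 (11→6→8→4→7→2, push 3): res(8,4)=20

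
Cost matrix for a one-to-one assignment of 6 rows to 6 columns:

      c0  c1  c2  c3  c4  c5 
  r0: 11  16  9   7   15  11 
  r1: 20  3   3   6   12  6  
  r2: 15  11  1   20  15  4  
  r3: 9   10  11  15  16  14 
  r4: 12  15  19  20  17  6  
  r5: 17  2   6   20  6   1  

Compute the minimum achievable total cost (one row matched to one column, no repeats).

Minimum assignment cost: 32

optimal assignment: row0→col3 (cost 7), row1→col1 (cost 3), row2→col2 (cost 1), row3→col0 (cost 9), row4→col5 (cost 6), row5→col4 (cost 6)
total = 7 + 3 + 1 + 9 + 6 + 6 = 32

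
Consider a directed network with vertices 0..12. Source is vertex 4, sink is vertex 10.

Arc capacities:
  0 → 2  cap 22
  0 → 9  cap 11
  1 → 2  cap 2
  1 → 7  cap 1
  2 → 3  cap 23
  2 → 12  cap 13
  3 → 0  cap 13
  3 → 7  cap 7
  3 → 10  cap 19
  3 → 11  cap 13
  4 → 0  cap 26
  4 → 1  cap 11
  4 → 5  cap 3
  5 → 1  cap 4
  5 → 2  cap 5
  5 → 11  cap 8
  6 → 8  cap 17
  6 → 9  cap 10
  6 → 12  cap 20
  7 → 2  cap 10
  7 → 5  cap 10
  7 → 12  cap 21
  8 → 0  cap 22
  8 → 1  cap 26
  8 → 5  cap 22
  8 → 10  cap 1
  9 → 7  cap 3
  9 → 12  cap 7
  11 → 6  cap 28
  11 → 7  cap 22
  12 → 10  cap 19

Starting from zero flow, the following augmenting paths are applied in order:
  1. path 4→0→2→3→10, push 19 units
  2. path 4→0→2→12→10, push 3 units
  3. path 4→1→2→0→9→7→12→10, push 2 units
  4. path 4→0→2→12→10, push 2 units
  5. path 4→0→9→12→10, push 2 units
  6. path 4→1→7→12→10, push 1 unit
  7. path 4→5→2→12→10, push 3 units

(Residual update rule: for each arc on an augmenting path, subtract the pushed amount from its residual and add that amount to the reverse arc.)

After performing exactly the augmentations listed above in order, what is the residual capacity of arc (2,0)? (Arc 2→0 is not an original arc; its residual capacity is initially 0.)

after path 1 (4→0→2→3→10, push 19): res(2,0)=19
after path 2 (4→0→2→12→10, push 3): res(2,0)=22
after path 3 (4→1→2→0→9→7→12→10, push 2): res(2,0)=20
after path 4 (4→0→2→12→10, push 2): res(2,0)=22
after path 5 (4→0→9→12→10, push 2): res(2,0)=22
after path 6 (4→1→7→12→10, push 1): res(2,0)=22
after path 7 (4→5→2→12→10, push 3): res(2,0)=22

Residual capacity of (2,0): 22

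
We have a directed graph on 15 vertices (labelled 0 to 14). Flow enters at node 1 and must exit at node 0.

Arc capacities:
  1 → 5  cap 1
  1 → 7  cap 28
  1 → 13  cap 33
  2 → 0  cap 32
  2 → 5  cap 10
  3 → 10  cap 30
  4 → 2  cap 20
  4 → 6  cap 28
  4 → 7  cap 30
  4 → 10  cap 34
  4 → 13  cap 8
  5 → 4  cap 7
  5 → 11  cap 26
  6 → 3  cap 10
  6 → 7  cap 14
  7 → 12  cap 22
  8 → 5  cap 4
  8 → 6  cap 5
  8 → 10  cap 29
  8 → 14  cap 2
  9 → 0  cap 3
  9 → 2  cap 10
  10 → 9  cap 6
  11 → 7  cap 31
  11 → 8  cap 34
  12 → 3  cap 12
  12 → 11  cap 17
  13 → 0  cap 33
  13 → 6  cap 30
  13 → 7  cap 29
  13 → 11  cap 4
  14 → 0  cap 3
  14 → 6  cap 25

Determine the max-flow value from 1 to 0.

augment #1: 1→13→0 bottleneck 33, total now 33
augment #2: 1→5→4→2→0 bottleneck 1, total now 34
augment #3: 1→7→12→3→10→9→0 bottleneck 3, total now 37
augment #4: 1→7→12→11→8→14→0 bottleneck 2, total now 39
augment #5: 1→7→12→3→10→9→2→0 bottleneck 3, total now 42
augment #6: 1→7→12→11→8→5→4→2→0 bottleneck 4, total now 46

Maximum flow value: 46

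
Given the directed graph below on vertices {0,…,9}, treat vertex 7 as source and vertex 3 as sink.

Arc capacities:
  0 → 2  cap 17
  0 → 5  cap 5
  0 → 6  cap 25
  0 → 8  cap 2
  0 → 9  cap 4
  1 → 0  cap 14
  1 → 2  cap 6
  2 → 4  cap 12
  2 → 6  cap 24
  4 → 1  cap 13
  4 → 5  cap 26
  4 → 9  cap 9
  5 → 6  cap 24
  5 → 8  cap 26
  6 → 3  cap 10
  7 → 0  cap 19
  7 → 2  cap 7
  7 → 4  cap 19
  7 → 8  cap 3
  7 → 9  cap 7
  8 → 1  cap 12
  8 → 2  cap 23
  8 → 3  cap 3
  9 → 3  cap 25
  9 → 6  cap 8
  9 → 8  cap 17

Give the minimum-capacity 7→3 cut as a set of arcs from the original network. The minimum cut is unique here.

augment #1: 7→8→3 push 3
augment #2: 7→9→3 push 7
augment #3: 7→0→6→3 push 10
augment #4: 7→0→9→3 push 4
augment #5: 7→4→9→3 push 9
max flow = 33; residual-reachable set from 7 gives S-side
cut edges (S→T): {(0,9), (4,9), (6,3), (7,9), (8,3)} total cap 33

Min-cut arcs: {(0,9), (4,9), (6,3), (7,9), (8,3)} (total capacity 33)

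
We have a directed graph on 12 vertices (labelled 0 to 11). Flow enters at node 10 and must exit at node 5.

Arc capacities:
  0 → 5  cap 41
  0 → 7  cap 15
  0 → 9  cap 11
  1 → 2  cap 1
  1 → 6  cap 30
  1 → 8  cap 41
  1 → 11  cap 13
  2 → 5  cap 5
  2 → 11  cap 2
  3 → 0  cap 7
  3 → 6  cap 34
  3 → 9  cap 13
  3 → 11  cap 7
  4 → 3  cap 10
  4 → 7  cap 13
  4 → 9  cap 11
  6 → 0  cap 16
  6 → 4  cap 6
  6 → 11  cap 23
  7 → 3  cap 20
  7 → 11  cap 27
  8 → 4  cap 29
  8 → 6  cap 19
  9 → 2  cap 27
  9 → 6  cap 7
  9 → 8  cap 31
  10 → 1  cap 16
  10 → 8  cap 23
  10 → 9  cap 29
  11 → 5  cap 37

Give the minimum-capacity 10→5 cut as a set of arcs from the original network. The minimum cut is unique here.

augment #1: 10→1→2→5 push 1
augment #2: 10→1→11→5 push 13
augment #3: 10→9→2→5 push 4
augment #4: 10→1→6→0→5 push 2
augment #5: 10→8→6→0→5 push 14
augment #6: 10→8→6→11→5 push 5
augment #7: 10→9→2→11→5 push 2
augment #8: 10→9→6→11→5 push 7
augment #9: 10→8→4→3→0→5 push 4
augment #10: 10→9→2→1→6→11→5 push 1
augment #11: 10→9→8→4→3→0→5 push 3
augment #12: 10→9→8→4→3→11→5 push 3
augment #13: 10→9→8→4→7→11→5 push 6
max flow = 65; residual-reachable set from 10 gives S-side
cut edges (S→T): {(2,5), (3,0), (6,0), (11,5)} total cap 65

Min-cut arcs: {(2,5), (3,0), (6,0), (11,5)} (total capacity 65)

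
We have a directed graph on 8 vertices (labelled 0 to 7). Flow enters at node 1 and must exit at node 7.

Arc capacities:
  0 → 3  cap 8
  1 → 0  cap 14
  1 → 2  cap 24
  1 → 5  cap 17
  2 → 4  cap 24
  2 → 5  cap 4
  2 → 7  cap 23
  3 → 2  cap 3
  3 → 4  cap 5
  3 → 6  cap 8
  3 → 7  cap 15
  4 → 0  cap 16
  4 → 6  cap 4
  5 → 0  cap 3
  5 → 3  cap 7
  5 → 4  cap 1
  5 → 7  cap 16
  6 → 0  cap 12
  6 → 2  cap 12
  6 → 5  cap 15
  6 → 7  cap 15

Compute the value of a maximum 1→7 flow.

Maximum flow value: 49

augment #1: 1→2→7 bottleneck 23, total now 23
augment #2: 1→5→7 bottleneck 16, total now 39
augment #3: 1→0→3→7 bottleneck 8, total now 47
augment #4: 1→5→3→7 bottleneck 1, total now 48
augment #5: 1→2→4→6→7 bottleneck 1, total now 49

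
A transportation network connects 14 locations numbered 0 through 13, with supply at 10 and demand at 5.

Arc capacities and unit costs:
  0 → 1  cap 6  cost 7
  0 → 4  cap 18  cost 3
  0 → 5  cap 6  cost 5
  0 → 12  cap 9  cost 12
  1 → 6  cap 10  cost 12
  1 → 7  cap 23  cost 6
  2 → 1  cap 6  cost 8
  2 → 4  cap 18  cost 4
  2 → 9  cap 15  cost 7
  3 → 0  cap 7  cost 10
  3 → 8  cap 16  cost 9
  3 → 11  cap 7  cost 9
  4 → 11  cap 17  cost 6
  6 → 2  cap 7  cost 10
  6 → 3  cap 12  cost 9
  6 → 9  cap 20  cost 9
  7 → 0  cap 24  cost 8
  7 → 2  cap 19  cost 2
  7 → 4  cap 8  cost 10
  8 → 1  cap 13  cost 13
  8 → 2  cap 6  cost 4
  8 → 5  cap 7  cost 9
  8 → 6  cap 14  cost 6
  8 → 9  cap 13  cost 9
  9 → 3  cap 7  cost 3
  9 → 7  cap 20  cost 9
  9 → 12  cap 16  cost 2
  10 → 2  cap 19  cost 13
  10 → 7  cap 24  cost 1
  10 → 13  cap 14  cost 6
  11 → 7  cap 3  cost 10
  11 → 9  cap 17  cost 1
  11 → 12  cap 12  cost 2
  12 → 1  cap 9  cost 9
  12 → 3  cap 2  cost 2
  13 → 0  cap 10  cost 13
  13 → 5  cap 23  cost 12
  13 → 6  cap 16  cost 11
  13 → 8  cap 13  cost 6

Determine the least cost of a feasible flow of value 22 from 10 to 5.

Minimum cost for 22 units: 398

shortest-cost path #1: 10→7→0→5 push 6 @ unit cost 14 (adds 84)
shortest-cost path #2: 10→13→5 push 14 @ unit cost 18 (adds 252)
shortest-cost path #3: 10→7→2→9→3→8→5 push 2 @ unit cost 31 (adds 62)
total cost = 398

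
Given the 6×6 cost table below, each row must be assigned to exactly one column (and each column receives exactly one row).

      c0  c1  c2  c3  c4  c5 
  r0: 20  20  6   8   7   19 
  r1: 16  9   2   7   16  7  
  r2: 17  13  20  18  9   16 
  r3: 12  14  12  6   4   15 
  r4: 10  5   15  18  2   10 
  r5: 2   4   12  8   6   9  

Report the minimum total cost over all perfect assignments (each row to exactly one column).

Minimum assignment cost: 35

optimal assignment: row0→col2 (cost 6), row1→col5 (cost 7), row2→col4 (cost 9), row3→col3 (cost 6), row4→col1 (cost 5), row5→col0 (cost 2)
total = 6 + 7 + 9 + 6 + 5 + 2 = 35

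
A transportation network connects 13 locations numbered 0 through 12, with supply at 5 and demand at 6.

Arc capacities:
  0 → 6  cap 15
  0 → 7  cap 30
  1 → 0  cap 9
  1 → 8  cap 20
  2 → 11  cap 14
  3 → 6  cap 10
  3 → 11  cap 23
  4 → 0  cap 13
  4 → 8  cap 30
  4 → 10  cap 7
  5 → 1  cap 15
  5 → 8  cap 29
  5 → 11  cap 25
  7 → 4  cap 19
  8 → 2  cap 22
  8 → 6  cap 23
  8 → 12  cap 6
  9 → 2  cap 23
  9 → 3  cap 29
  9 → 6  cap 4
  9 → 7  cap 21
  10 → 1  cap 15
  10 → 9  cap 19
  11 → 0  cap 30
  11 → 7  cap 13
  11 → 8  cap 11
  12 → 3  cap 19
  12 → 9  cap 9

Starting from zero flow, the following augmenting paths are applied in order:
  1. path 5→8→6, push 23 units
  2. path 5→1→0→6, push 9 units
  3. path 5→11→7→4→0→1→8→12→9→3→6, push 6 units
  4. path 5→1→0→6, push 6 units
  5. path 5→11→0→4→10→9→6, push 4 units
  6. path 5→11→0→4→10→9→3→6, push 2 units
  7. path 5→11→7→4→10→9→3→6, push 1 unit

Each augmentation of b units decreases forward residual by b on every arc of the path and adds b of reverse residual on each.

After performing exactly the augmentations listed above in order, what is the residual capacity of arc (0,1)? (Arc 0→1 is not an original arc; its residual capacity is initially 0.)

after path 1 (5→8→6, push 23): res(0,1)=0
after path 2 (5→1→0→6, push 9): res(0,1)=9
after path 3 (5→11→7→4→0→1→8→12→9→3→6, push 6): res(0,1)=3
after path 4 (5→1→0→6, push 6): res(0,1)=9
after path 5 (5→11→0→4→10→9→6, push 4): res(0,1)=9
after path 6 (5→11→0→4→10→9→3→6, push 2): res(0,1)=9
after path 7 (5→11→7→4→10→9→3→6, push 1): res(0,1)=9

Residual capacity of (0,1): 9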